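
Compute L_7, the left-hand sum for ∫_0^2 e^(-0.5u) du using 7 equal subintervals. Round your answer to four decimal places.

Δu = (2 − 0)/7 = 2/7.
Left endpoints: 0, 2/7, 4/7, 6/7, 8/7, 10/7, 12/7.
f(0) ≈ 1.0000, f(2/7) ≈ 0.8669, f(4/7) ≈ 0.7515, f(6/7) ≈ 0.6514, f(8/7) ≈ 0.5647, f(10/7) ≈ 0.4895, f(12/7) ≈ 0.4244.
Sum = Δu · [f(0) + f(2/7) + f(4/7) + ...].
Sum ≈ 1.3567.

1.3567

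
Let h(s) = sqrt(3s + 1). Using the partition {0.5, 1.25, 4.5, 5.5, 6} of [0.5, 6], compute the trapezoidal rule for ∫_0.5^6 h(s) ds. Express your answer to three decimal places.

17.271

Subinterval widths: 0.75, 3.25, 1, 0.5.
h(0.5) ≈ 1.581, h(1.25) ≈ 2.179, h(4.5) ≈ 3.808, h(5.5) ≈ 4.183, h(6) ≈ 4.359.
On each subinterval the trapezoid contributes (Δs_i/2)·[h(s_{i-1}) + h(s_i)].
Sum ≈ 17.271.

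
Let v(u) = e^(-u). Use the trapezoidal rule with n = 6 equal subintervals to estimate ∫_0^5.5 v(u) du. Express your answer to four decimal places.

1.0647

Δu = (5.5 − 0)/6 = 11/12.
v(0) ≈ 1.0000, v(11/12) ≈ 0.3998, v(11/6) ≈ 0.1599, v(2.75) ≈ 0.0639, v(11/3) ≈ 0.0256, v(55/12) ≈ 0.0102, v(5.5) ≈ 0.0041.
T_6 = (Δu/2)·[v(u_0) + 2v(u_1) + ... + 2v(u_{5}) + v(u_6)].
Sum ≈ 1.0647.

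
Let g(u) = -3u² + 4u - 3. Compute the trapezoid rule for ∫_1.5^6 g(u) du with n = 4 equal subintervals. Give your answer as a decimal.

Δu = (6 − 1.5)/4 = 1.125.
g(1.5) = -3.75, g(2.625) = -13.171875, g(3.75) = -30.1875, g(4.875) = -54.796875, g(6) = -87.
T_4 = (Δu/2)·[g(u_0) + 2g(u_1) + 2g(u_2) + 2g(u_3) + g(u_4)].
Sum = -161.47265625.

-161.47265625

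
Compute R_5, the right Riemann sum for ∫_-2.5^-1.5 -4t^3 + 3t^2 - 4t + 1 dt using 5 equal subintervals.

Δt = (-1.5 − (-2.5))/5 = 0.2.
Right endpoints: -2.3, -2.1, -1.9, -1.7, -1.5.
f(-2.3) = 74.738, f(-2.1) = 59.674, f(-1.9) = 46.866, f(-1.7) = 36.122, f(-1.5) = 27.25.
Sum = Δt · [f(-2.3) + f(-2.1) + f(-1.9) + f(-1.7) + f(-1.5)].
Sum = 48.93.

48.93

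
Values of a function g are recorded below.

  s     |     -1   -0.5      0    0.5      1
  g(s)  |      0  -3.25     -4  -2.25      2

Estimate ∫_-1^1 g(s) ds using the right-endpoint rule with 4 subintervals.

-3.75

Δs = 0.5.
Sum = 0.5·[(-3.25) + (-4) + (-2.25) + 2] = -3.75.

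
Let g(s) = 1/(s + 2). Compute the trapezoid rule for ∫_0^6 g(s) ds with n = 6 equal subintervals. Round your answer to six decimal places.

Δs = (6 − 0)/6 = 1.
g(0) = 0.5, g(1) = 1/3, g(2) = 0.25, g(3) = 0.2, g(4) = 1/6, g(5) = 1/7, g(6) = 0.125.
T_6 = (Δs/2)·[g(s_0) + 2g(s_1) + ... + 2g(s_{5}) + g(s_6)].
Sum ≈ 1.405357.

1.405357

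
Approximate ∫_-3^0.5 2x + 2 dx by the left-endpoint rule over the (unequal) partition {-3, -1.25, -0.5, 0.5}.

-6.375

Subinterval widths: 1.75, 0.75, 1.
Left endpoints: -3, -1.25, -0.5.
f(-3) = -4, f(-1.25) = -0.5, f(-0.5) = 1.
Sum = Σ Δx_i · f(x_i).
Sum = -6.375.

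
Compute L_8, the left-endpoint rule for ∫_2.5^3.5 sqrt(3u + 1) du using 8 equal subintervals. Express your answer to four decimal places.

3.1295

Δu = (3.5 − 2.5)/8 = 0.125.
Left endpoints: 2.5, 2.625, 2.75, 2.875, 3, 3.125, 3.25, 3.375.
f(2.5) ≈ 2.9155, f(2.625) ≈ 2.9791, f(2.75) ≈ 3.0414, f(2.875) ≈ 3.1024, f(3) ≈ 3.1623, f(3.125) ≈ 3.2210, f(3.25) ≈ 3.2787, f(3.375) ≈ 3.3354.
Sum = Δu · [f(2.5) + f(2.625) + f(2.75) + ...].
Sum ≈ 3.1295.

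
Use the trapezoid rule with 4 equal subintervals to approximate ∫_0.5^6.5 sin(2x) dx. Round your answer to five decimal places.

Δx = (6.5 − 0.5)/4 = 1.5.
f(0.5) ≈ 0.84147, f(2) ≈ -0.75680, f(3.5) ≈ 0.65699, f(5) ≈ -0.54402, f(6.5) ≈ 0.42017.
T_4 = (Δx/2)·[f(x_0) + 2f(x_1) + 2f(x_2) + 2f(x_3) + f(x_4)].
Sum ≈ -0.01953.

-0.01953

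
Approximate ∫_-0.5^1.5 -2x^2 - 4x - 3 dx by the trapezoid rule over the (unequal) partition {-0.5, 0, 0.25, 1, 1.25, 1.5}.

Subinterval widths: 0.5, 0.25, 0.75, 0.25, 0.25.
f(-0.5) = -1.5, f(0) = -3, f(0.25) = -4.125, f(1) = -9, f(1.25) = -11.125, f(1.5) = -13.5.
On each subinterval the trapezoid contributes (Δx_i/2)·[f(x_{i-1}) + f(x_i)].
Sum = -12.53125.

-12.53125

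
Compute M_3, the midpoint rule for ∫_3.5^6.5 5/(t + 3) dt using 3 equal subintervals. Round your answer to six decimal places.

1.894841

Δt = (6.5 − 3.5)/3 = 1.
Midpoints: 4, 5, 6.
f(4) = 5/7, f(5) = 0.625, f(6) = 5/9.
Sum = Δt · [f(4) + f(5) + f(6)].
Sum ≈ 1.894841.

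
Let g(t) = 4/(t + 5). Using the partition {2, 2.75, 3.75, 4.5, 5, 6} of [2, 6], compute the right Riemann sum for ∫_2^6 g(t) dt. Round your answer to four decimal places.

Subinterval widths: 0.75, 1, 0.75, 0.5, 1.
Right endpoints: 2.75, 3.75, 4.5, 5, 6.
g(2.75) = 16/31, g(3.75) = 16/35, g(4.5) = 8/19, g(5) = 0.4, g(6) = 4/11.
Sum = Σ Δt_i · g(t_i).
Sum ≈ 1.7237.

1.7237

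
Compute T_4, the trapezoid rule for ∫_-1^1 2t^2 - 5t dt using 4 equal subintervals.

1.5

Δt = (1 − (-1))/4 = 0.5.
f(-1) = 7, f(-0.5) = 3, f(0) = 0, f(0.5) = -2, f(1) = -3.
T_4 = (Δt/2)·[f(t_0) + 2f(t_1) + 2f(t_2) + 2f(t_3) + f(t_4)].
Sum = 1.5.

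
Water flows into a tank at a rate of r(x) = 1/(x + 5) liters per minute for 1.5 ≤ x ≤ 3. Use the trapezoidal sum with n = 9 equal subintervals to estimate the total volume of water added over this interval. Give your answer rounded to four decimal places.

Δx = (3 − 1.5)/9 = 1/6.
r(1.5) = 2/13, r(5/3) = 0.15, r(11/6) = 6/41, r(2) = 1/7, r(13/6) = 6/43, r(7/3) = 3/22, r(2.5) = 2/15, r(8/3) = 3/23, r(17/6) = 6/47, r(3) = 0.125.
T_9 = (Δx/2)·[r(x_0) + 2r(x_1) + ... + 2r(x_{8}) + r(x_9)].
Sum ≈ 0.2077.

0.2077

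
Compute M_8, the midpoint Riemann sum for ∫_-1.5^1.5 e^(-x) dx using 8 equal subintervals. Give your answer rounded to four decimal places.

Δx = (1.5 − (-1.5))/8 = 0.375.
Midpoints: -1.3125, -0.9375, -0.5625, -0.1875, 0.1875, 0.5625, 0.9375, 1.3125.
f(-1.3125) ≈ 3.7155, f(-0.9375) ≈ 2.5536, f(-0.5625) ≈ 1.7551, f(-0.1875) ≈ 1.2062, f(0.1875) ≈ 0.8290, f(0.5625) ≈ 0.5698, f(0.9375) ≈ 0.3916, f(1.3125) ≈ 0.2691.
Sum = Δx · [f(-1.3125) + f(-0.9375) + f(-0.5625) + ...].
Sum ≈ 4.2337.

4.2337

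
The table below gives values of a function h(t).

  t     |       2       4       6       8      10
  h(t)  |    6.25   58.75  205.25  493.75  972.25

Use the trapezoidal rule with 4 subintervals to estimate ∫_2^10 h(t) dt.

2494

Δt = 2.
T_4 = (2/2)·[6.25 + 2·58.75 + 2·205.25 + 2·493.75 + 972.25] = 2494.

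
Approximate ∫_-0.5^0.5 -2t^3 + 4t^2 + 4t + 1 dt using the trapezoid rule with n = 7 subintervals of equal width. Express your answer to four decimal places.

1.3469

Δt = (0.5 − (-0.5))/7 = 1/7.
f(-0.5) = 0.25, f(-5/14) = 237/1372, f(-3/14) = 475/1372, f(-1/14) = 1009/1372, f(1/14) = 1791/1372, f(3/14) = 2773/1372, f(5/14) = 3907/1372, f(0.5) = 3.75.
T_7 = (Δt/2)·[f(t_0) + 2f(t_1) + ... + 2f(t_{6}) + f(t_7)].
Sum ≈ 1.3469.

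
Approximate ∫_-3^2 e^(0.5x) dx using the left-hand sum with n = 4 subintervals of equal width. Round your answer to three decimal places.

Δx = (2 − (-3))/4 = 1.25.
Left endpoints: -3, -1.75, -0.5, 0.75.
f(-3) ≈ 0.223, f(-1.75) ≈ 0.417, f(-0.5) ≈ 0.779, f(0.75) ≈ 1.455.
Sum = Δx · [f(-3) + f(-1.75) + f(-0.5) + f(0.75)].
Sum ≈ 3.592.

3.592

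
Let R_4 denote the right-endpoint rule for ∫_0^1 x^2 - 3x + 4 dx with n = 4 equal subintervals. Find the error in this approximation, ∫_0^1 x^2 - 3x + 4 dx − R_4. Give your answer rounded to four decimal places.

Exact integral: ∫_0^1 f(x) dx ≈ 2.833333.
R_4 = 2.59375.
Error ≈ 2.833333 − 2.59375 ≈ 0.2396.

0.2396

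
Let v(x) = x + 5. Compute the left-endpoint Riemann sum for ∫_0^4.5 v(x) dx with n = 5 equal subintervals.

30.6

Δx = (4.5 − 0)/5 = 0.9.
Left endpoints: 0, 0.9, 1.8, 2.7, 3.6.
v(0) = 5, v(0.9) = 5.9, v(1.8) = 6.8, v(2.7) = 7.7, v(3.6) = 8.6.
Sum = Δx · [v(0) + v(0.9) + v(1.8) + v(2.7) + v(3.6)].
Sum = 30.6.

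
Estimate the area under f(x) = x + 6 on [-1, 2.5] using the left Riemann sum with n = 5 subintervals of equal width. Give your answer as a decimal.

22.4

Δx = (2.5 − (-1))/5 = 0.7.
Left endpoints: -1, -0.3, 0.4, 1.1, 1.8.
f(-1) = 5, f(-0.3) = 5.7, f(0.4) = 6.4, f(1.1) = 7.1, f(1.8) = 7.8.
Sum = Δx · [f(-1) + f(-0.3) + f(0.4) + f(1.1) + f(1.8)].
Sum = 22.4.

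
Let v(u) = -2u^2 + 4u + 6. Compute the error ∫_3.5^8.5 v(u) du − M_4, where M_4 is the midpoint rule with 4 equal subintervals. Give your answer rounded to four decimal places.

-1.3021

Exact integral: ∫_3.5^8.5 v(u) du ≈ -230.833333.
M_4 = -229.53125.
Error ≈ -230.833333 − (-229.53125) ≈ -1.3021.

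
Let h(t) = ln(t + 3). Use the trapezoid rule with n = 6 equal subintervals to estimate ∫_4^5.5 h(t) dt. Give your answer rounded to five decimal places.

Δt = (5.5 − 4)/6 = 0.25.
h(4) ≈ 1.94591, h(4.25) ≈ 1.98100, h(4.5) ≈ 2.01490, h(4.75) ≈ 2.04769, h(5) ≈ 2.07944, h(5.25) ≈ 2.11021, h(5.5) ≈ 2.14007.
T_6 = (Δt/2)·[h(t_0) + 2h(t_1) + ... + 2h(t_{5}) + h(t_6)].
Sum ≈ 3.06906.

3.06906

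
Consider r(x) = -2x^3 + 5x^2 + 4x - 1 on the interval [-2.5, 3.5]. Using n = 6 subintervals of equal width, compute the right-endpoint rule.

18.5

Δx = (3.5 − (-2.5))/6 = 1.
Right endpoints: -1.5, -0.5, 0.5, 1.5, 2.5, 3.5.
r(-1.5) = 11, r(-0.5) = -1.5, r(0.5) = 2, r(1.5) = 9.5, r(2.5) = 9, r(3.5) = -11.5.
Sum = Δx · [r(-1.5) + r(-0.5) + r(0.5) + ...].
Sum = 18.5.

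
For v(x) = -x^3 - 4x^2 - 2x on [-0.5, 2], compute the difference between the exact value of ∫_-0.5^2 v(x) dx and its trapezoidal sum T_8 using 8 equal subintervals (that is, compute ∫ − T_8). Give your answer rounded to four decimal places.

Exact integral: ∫_-0.5^2 v(x) dx ≈ -18.567708.
T_8 ≈ -18.822021.
Error ≈ -18.567708 − (-18.822021) ≈ 0.2543.

0.2543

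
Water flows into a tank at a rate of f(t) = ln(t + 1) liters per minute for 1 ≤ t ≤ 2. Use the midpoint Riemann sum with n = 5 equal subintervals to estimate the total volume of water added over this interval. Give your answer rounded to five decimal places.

Δt = (2 − 1)/5 = 0.2.
Midpoints: 1.1, 1.3, 1.5, 1.7, 1.9.
f(1.1) ≈ 0.74194, f(1.3) ≈ 0.83291, f(1.5) ≈ 0.91629, f(1.7) ≈ 0.99325, f(1.9) ≈ 1.06471.
Sum = Δt · [f(1.1) + f(1.3) + f(1.5) + f(1.7) + f(1.9)].
Sum ≈ 0.90982.

0.90982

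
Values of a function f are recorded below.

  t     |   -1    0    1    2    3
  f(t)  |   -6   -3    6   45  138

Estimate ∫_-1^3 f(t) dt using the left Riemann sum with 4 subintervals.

Δt = 1.
Sum = 1·[(-6) + (-3) + 6 + 45] = 42.

42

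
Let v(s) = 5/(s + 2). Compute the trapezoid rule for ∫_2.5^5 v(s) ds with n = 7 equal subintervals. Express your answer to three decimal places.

Δs = (5 − 2.5)/7 = 5/14.
v(2.5) = 10/9, v(20/7) = 35/34, v(45/14) = 70/73, v(25/7) = 35/39, v(55/14) = 70/83, v(30/7) = 35/44, v(65/14) = 70/93, v(5) = 5/7.
T_7 = (Δs/2)·[v(s_0) + 2v(s_1) + ... + 2v(s_{6}) + v(s_7)].
Sum ≈ 2.211.

2.211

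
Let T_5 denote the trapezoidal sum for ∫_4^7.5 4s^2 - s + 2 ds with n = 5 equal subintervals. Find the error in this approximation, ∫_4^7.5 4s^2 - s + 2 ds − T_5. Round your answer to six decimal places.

-1.143333

Exact integral: ∫_4^7.5 f(s) ds ≈ 464.04166667.
T_5 = 465.185.
Error ≈ 464.04166667 − 465.185 ≈ -1.143333.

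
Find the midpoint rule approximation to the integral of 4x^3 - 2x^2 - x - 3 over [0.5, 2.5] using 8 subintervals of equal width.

Δx = (2.5 − 0.5)/8 = 0.25.
Midpoints: 0.625, 0.875, 1.125, 1.375, 1.625, 1.875, 2.125, 2.375.
f(0.625) = -3.4296875, f(0.875) = -2.7265625, f(1.125) = -0.9609375, f(1.375) = 2.2421875, f(1.625) = 7.2578125, f(1.875) = 14.4609375, f(2.125) = 24.2265625, f(2.375) = 36.9296875.
Sum = Δx · [f(0.625) + f(0.875) + f(1.125) + ...].
Sum = 19.5.

19.5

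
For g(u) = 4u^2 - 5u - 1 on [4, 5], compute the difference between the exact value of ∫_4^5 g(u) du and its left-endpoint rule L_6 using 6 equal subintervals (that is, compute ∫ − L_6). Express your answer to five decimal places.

2.56481

Exact integral: ∫_4^5 g(u) du ≈ 57.8333333.
L_6 ≈ 55.2685185.
Error ≈ 57.8333333 − 55.2685185 ≈ 2.56481.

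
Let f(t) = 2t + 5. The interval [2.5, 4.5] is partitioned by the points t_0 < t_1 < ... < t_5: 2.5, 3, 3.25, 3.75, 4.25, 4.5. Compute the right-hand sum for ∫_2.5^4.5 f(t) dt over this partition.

Subinterval widths: 0.5, 0.25, 0.5, 0.5, 0.25.
Right endpoints: 3, 3.25, 3.75, 4.25, 4.5.
f(3) = 11, f(3.25) = 11.5, f(3.75) = 12.5, f(4.25) = 13.5, f(4.5) = 14.
Sum = Σ Δt_i · f(t_i).
Sum = 24.875.

24.875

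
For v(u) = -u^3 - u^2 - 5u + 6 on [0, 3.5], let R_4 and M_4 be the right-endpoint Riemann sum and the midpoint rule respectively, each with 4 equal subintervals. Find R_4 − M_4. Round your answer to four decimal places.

R_4 ≈ -95.997070.
M_4 ≈ -60.036621.
R_4 − M_4 ≈ -35.9604.

-35.9604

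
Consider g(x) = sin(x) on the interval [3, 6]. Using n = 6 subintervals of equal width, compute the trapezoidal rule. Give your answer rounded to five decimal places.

Δx = (6 − 3)/6 = 0.5.
g(3) ≈ 0.14112, g(3.5) ≈ -0.35078, g(4) ≈ -0.75680, g(4.5) ≈ -0.97753, g(5) ≈ -0.95892, g(5.5) ≈ -0.70554, g(6) ≈ -0.27942.
T_6 = (Δx/2)·[g(x_0) + 2g(x_1) + ... + 2g(x_{5}) + g(x_6)].
Sum ≈ -1.90936.

-1.90936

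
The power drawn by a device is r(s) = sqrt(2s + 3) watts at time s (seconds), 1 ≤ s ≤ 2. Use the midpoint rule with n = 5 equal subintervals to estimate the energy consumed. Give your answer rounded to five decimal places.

2.44676

Δs = (2 − 1)/5 = 0.2.
Midpoints: 1.1, 1.3, 1.5, 1.7, 1.9.
r(1.1) ≈ 2.28035, r(1.3) ≈ 2.36643, r(1.5) ≈ 2.44949, r(1.7) ≈ 2.52982, r(1.9) ≈ 2.60768.
Sum = Δs · [r(1.1) + r(1.3) + r(1.5) + r(1.7) + r(1.9)].
Sum ≈ 2.44676.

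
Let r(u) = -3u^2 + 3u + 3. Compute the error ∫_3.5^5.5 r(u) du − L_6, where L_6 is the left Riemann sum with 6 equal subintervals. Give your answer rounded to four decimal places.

Exact integral: ∫_3.5^5.5 r(u) du = -90.5.
L_6 ≈ -82.611111.
Error ≈ -90.5 − (-82.611111) ≈ -7.8889.

-7.8889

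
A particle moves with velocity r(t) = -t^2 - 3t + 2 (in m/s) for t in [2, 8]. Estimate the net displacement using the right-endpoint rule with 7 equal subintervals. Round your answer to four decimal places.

Δt = (8 − 2)/7 = 6/7.
Right endpoints: 20/7, 26/7, 32/7, 38/7, 44/7, 50/7, 8.
r(20/7) = -722/49, r(26/7) = -1124/49, r(32/7) = -1598/49, r(38/7) = -2144/49, r(44/7) = -2762/49, r(50/7) = -3452/49, r(8) = -86.
Sum = Δt · [r(20/7) + r(26/7) + r(32/7) + ...].
Sum ≈ -280.1633.

-280.1633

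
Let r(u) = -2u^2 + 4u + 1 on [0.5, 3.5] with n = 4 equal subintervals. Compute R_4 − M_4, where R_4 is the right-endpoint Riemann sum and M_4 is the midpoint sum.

R_4 = -6.5625.
M_4 = -1.21875.
R_4 − M_4 = -5.34375.

-5.34375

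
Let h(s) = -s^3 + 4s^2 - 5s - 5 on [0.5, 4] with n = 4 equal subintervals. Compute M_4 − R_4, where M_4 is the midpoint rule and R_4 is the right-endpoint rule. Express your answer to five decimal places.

9.88135

M_4 ≈ -35.0786133.
R_4 ≈ -44.9599609.
M_4 − R_4 ≈ 9.88135.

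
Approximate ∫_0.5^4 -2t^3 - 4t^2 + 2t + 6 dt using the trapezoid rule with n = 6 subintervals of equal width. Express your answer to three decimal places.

Δt = (4 − 0.5)/6 = 7/12.
f(0.5) = 5.75, f(13/12) = 803/864, f(5/3) = -298/27, f(2.25) = -32.53125, f(17/6) = -7121/108, f(41/12) = -98177/864, f(4) = -178.
T_6 = (Δt/2)·[f(t_0) + 2f(t_1) + ... + 2f(t_{5}) + f(t_6)].
Sum ≈ -179.859.

-179.859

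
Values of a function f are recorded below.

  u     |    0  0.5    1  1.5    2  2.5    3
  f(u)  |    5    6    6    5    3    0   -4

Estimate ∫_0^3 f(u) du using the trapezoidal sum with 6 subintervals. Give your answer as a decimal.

Δu = 0.5.
T_6 = (0.5/2)·[5 + 2·6 + 2·6 + 2·5 + 2·3 + 2·0 + (-4)] = 10.25.

10.25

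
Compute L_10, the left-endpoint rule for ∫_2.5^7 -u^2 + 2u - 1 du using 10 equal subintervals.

Δu = (7 − 2.5)/10 = 0.45.
Left endpoints: 2.5, 2.95, 3.4, 3.85, 4.3, 4.75, 5.2, 5.65, 6.1, 6.55.
f(2.5) = -2.25, f(2.95) = -3.8025, f(3.4) = -5.76, f(3.85) = -8.1225, f(4.3) = -10.89, f(4.75) = -14.0625, f(5.2) = -17.64, f(5.65) = -21.6225, f(6.1) = -26.01, f(6.55) = -30.8025.
Sum = Δu · [f(2.5) + f(2.95) + f(3.4) + ...].
Sum = -63.433125.

-63.433125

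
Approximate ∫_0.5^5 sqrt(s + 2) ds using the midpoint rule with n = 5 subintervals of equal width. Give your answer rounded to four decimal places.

9.7159

Δs = (5 − 0.5)/5 = 0.9.
Midpoints: 0.95, 1.85, 2.75, 3.65, 4.55.
f(0.95) ≈ 1.7176, f(1.85) ≈ 1.9621, f(2.75) ≈ 2.1794, f(3.65) ≈ 2.3770, f(4.55) ≈ 2.5593.
Sum = Δs · [f(0.95) + f(1.85) + f(2.75) + f(3.65) + f(4.55)].
Sum ≈ 9.7159.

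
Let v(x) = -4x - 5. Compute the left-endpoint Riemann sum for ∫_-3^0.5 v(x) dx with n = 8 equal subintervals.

3.0625

Δx = (0.5 − (-3))/8 = 0.4375.
Left endpoints: -3, -2.5625, -2.125, -1.6875, -1.25, -0.8125, -0.375, 0.0625.
v(-3) = 7, v(-2.5625) = 5.25, v(-2.125) = 3.5, v(-1.6875) = 1.75, v(-1.25) = 0, v(-0.8125) = -1.75, v(-0.375) = -3.5, v(0.0625) = -5.25.
Sum = Δx · [v(-3) + v(-2.5625) + v(-2.125) + ...].
Sum = 3.0625.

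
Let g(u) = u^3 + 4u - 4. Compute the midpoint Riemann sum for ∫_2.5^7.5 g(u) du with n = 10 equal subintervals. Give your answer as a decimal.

859.6875

Δu = (7.5 − 2.5)/10 = 0.5.
Midpoints: 2.75, 3.25, 3.75, 4.25, 4.75, 5.25, 5.75, 6.25, 6.75, 7.25.
g(2.75) = 27.796875, g(3.25) = 43.328125, g(3.75) = 63.734375, g(4.25) = 89.765625, g(4.75) = 122.171875, g(5.25) = 161.703125, g(5.75) = 209.109375, g(6.25) = 265.140625, g(6.75) = 330.546875, g(7.25) = 406.078125.
Sum = Δu · [g(2.75) + g(3.25) + g(3.75) + ...].
Sum = 859.6875.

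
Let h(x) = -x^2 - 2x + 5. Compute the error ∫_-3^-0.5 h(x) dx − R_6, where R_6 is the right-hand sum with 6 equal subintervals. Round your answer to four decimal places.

Exact integral: ∫_-3^-0.5 h(x) dx ≈ 12.291667.
R_6 ≈ 13.000579.
Error ≈ 12.291667 − 13.000579 ≈ -0.7089.

-0.7089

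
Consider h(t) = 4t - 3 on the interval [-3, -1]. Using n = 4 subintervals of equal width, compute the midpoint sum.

-22

Δt = (-1 − (-3))/4 = 0.5.
Midpoints: -2.75, -2.25, -1.75, -1.25.
h(-2.75) = -14, h(-2.25) = -12, h(-1.75) = -10, h(-1.25) = -8.
Sum = Δt · [h(-2.75) + h(-2.25) + h(-1.75) + h(-1.25)].
Sum = -22.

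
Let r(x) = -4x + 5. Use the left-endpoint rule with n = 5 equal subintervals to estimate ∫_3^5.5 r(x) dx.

Δx = (5.5 − 3)/5 = 0.5.
Left endpoints: 3, 3.5, 4, 4.5, 5.
r(3) = -7, r(3.5) = -9, r(4) = -11, r(4.5) = -13, r(5) = -15.
Sum = Δx · [r(3) + r(3.5) + r(4) + r(4.5) + r(5)].
Sum = -27.5.

-27.5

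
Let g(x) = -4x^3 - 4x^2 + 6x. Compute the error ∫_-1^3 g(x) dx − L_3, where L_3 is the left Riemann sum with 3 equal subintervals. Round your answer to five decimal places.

Exact integral: ∫_-1^3 g(x) dx ≈ -93.3333333.
L_3 ≈ -32.2962963.
Error ≈ -93.3333333 − (-32.2962963) ≈ -61.03704.

-61.03704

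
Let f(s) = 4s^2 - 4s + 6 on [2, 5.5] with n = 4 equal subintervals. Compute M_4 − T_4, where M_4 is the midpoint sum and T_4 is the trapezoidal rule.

-2.6796875

M_4 = 178.7734375.
T_4 = 181.453125.
M_4 − T_4 = -2.6796875.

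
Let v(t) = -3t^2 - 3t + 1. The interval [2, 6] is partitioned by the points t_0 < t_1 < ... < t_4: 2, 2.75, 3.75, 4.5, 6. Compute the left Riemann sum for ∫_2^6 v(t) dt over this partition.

Subinterval widths: 0.75, 1, 0.75, 1.5.
Left endpoints: 2, 2.75, 3.75, 4.5.
v(2) = -17, v(2.75) = -29.9375, v(3.75) = -52.4375, v(4.5) = -73.25.
Sum = Σ Δt_i · v(t_i).
Sum = -191.890625.

-191.890625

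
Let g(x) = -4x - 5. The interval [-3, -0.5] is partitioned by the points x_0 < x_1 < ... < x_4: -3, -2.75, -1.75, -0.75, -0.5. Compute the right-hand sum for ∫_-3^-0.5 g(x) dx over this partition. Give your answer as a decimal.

0.75

Subinterval widths: 0.25, 1, 1, 0.25.
Right endpoints: -2.75, -1.75, -0.75, -0.5.
g(-2.75) = 6, g(-1.75) = 2, g(-0.75) = -2, g(-0.5) = -3.
Sum = Σ Δx_i · g(x_i).
Sum = 0.75.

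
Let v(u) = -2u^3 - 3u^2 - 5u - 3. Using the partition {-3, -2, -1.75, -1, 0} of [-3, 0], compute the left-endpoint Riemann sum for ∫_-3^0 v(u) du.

48.2109375

Subinterval widths: 1, 0.25, 0.75, 1.
Left endpoints: -3, -2, -1.75, -1.
v(-3) = 39, v(-2) = 11, v(-1.75) = 7.28125, v(-1) = 1.
Sum = Σ Δu_i · v(u_i).
Sum = 48.2109375.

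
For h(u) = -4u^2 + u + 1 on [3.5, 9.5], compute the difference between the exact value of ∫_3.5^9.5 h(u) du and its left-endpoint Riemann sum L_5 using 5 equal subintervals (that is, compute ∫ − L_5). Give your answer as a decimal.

Exact integral: ∫_3.5^9.5 h(u) du = -1041.
L_5 = -863.16.
Error = -1041 − (-863.16) = -177.84.

-177.84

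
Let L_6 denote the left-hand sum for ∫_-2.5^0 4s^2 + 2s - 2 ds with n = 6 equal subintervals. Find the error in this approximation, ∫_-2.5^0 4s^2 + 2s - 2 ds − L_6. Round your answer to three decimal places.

Exact integral: ∫_-2.5^0 f(s) ds ≈ 9.58333.
L_6 ≈ 14.03935.
Error ≈ 9.58333 − 14.03935 ≈ -4.456.

-4.456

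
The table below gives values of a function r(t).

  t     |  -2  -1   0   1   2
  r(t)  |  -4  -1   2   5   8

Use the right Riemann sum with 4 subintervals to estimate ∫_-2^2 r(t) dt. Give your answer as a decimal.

14

Δt = 1.
Sum = 1·[(-1) + 2 + 5 + 8] = 14.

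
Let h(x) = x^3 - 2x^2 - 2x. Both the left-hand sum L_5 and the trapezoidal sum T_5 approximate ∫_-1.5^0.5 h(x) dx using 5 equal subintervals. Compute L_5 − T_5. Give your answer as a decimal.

-0.7

L_5 = -2.47.
T_5 = -1.77.
L_5 − T_5 = -0.7.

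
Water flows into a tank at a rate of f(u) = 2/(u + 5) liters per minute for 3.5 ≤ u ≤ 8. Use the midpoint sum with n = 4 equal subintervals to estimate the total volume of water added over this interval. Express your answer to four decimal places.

Δu = (8 − 3.5)/4 = 1.125.
Midpoints: 4.0625, 5.1875, 6.3125, 7.4375.
f(4.0625) = 32/145, f(5.1875) = 32/163, f(6.3125) = 32/181, f(7.4375) = 32/199.
Sum = Δu · [f(4.0625) + f(5.1875) + f(6.3125) + f(7.4375)].
Sum ≈ 0.8489.

0.8489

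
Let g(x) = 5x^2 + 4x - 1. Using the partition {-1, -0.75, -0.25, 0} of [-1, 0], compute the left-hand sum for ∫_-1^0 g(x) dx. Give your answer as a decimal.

Subinterval widths: 0.25, 0.5, 0.25.
Left endpoints: -1, -0.75, -0.25.
g(-1) = 0, g(-0.75) = -1.1875, g(-0.25) = -1.6875.
Sum = Σ Δx_i · g(x_i).
Sum = -1.015625.

-1.015625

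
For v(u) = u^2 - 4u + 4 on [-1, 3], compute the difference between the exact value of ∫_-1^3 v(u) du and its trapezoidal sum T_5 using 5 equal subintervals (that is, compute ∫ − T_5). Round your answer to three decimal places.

-0.427

Exact integral: ∫_-1^3 v(u) du ≈ 9.33333.
T_5 = 9.76.
Error ≈ 9.33333 − 9.76 ≈ -0.427.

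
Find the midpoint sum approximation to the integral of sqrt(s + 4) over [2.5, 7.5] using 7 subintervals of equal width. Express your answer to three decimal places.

Δs = (7.5 − 2.5)/7 = 5/7.
Midpoints: 20/7, 25/7, 30/7, 5, 40/7, 45/7, 50/7.
f(20/7) ≈ 2.619, f(25/7) ≈ 2.752, f(30/7) ≈ 2.878, f(5) ≈ 3.000, f(40/7) ≈ 3.117, f(45/7) ≈ 3.229, f(50/7) ≈ 3.338.
Sum = Δs · [f(20/7) + f(25/7) + f(30/7) + ...].
Sum ≈ 14.952.

14.952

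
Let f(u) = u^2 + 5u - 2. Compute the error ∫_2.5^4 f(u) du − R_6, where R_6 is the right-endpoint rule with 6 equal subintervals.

-2.171875

Exact integral: ∫_2.5^4 f(u) du = 37.5.
R_6 = 39.671875.
Error = 37.5 − 39.671875 = -2.171875.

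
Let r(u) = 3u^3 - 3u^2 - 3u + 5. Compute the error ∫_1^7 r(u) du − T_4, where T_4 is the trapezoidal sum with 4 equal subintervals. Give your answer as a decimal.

-74.25

Exact integral: ∫_1^7 r(u) du = 1416.
T_4 = 1490.25.
Error = 1416 − 1490.25 = -74.25.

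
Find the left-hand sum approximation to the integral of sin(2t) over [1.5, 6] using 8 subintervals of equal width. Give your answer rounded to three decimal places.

Δt = (6 − 1.5)/8 = 0.5625.
Left endpoints: 1.5, 2.0625, 2.625, 3.1875, 3.75, 4.3125, 4.875, 5.4375.
f(1.5) ≈ 0.141, f(2.0625) ≈ -0.832, f(2.625) ≈ -0.859, f(3.1875) ≈ 0.092, f(3.75) ≈ 0.938, f(4.3125) ≈ 0.717, f(4.875) ≈ -0.320, f(5.4375) ≈ -0.993.
Sum = Δt · [f(1.5) + f(2.0625) + f(2.625) + ...].
Sum ≈ -0.628.

-0.628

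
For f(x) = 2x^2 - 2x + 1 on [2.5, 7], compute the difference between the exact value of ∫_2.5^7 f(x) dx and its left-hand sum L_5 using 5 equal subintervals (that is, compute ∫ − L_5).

Exact integral: ∫_2.5^7 f(x) dx = 180.
L_5 = 146.79.
Error = 180 − 146.79 = 33.21.

33.21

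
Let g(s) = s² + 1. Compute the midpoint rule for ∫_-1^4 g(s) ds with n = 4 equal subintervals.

26.015625

Δs = (4 − (-1))/4 = 1.25.
Midpoints: -0.375, 0.875, 2.125, 3.375.
g(-0.375) = 1.140625, g(0.875) = 1.765625, g(2.125) = 5.515625, g(3.375) = 12.390625.
Sum = Δs · [g(-0.375) + g(0.875) + g(2.125) + g(3.375)].
Sum = 26.015625.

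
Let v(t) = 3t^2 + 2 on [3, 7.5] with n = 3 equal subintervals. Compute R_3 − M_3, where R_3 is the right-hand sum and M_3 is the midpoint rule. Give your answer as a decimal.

R_3 = 515.25.
M_3 = 401.34375.
R_3 − M_3 = 113.90625.

113.90625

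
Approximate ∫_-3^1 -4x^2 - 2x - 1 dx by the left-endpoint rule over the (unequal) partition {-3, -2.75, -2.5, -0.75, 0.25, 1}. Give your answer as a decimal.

Subinterval widths: 0.25, 0.25, 1.75, 1, 0.75.
Left endpoints: -3, -2.75, -2.5, -0.75, 0.25.
f(-3) = -31, f(-2.75) = -25.75, f(-2.5) = -21, f(-0.75) = -1.75, f(0.25) = -1.75.
Sum = Σ Δx_i · f(x_i).
Sum = -54.

-54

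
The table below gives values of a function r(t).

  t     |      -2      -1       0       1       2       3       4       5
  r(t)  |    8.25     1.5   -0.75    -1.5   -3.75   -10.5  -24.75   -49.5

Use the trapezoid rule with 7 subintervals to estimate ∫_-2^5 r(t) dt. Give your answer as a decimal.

Δt = 1.
T_7 = (1/2)·[8.25 + 2·1.5 + 2·(-0.75) + 2·(-1.5) + 2·(-3.75) + 2·(-10.5) + 2·(-24.75) + (-49.5)] = -60.375.

-60.375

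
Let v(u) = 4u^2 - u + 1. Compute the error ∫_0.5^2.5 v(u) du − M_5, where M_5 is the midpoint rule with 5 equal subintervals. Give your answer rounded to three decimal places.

0.107

Exact integral: ∫_0.5^2.5 v(u) du ≈ 19.66667.
M_5 = 19.56.
Error ≈ 19.66667 − 19.56 ≈ 0.107.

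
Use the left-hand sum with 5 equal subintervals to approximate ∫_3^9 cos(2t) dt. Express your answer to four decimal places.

Δt = (9 − 3)/5 = 1.2.
Left endpoints: 3, 4.2, 5.4, 6.6, 7.8.
f(3) ≈ 0.9602, f(4.2) ≈ -0.5193, f(5.4) ≈ -0.1943, f(6.6) ≈ 0.8059, f(7.8) ≈ -0.9942.
Sum = Δt · [f(3) + f(4.2) + f(5.4) + f(6.6) + f(7.8)].
Sum ≈ 0.0699.

0.0699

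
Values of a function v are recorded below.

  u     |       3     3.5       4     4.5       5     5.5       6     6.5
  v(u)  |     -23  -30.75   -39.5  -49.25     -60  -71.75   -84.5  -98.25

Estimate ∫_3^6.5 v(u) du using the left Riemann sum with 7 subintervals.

Δu = 0.5.
Sum = 0.5·[(-23) + (-30.75) + (-39.5) + (-49.25) + (-60) + (-71.75) + (-84.5)] = -179.375.

-179.375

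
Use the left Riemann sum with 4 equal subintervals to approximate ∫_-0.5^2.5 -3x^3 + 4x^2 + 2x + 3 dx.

Δx = (2.5 − (-0.5))/4 = 0.75.
Left endpoints: -0.5, 0.25, 1, 1.75.
f(-0.5) = 3.375, f(0.25) = 3.703125, f(1) = 6, f(1.75) = 2.671875.
Sum = Δx · [f(-0.5) + f(0.25) + f(1) + f(1.75)].
Sum = 11.8125.

11.8125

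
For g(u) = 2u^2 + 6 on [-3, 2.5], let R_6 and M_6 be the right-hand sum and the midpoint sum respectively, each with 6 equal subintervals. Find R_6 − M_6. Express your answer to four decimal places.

R_6 ≈ 60.436343.
M_6 ≈ 60.646412.
R_6 − M_6 ≈ -0.2101.

-0.2101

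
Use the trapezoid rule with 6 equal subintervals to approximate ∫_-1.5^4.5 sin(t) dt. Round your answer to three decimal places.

0.258

Δt = (4.5 − (-1.5))/6 = 1.
f(-1.5) ≈ -0.997, f(-0.5) ≈ -0.479, f(0.5) ≈ 0.479, f(1.5) ≈ 0.997, f(2.5) ≈ 0.598, f(3.5) ≈ -0.351, f(4.5) ≈ -0.978.
T_6 = (Δt/2)·[f(t_0) + 2f(t_1) + ... + 2f(t_{5}) + f(t_6)].
Sum ≈ 0.258.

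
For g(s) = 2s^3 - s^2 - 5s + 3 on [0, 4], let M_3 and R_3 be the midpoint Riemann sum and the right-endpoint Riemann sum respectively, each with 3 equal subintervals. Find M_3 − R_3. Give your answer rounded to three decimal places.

-80.889

M_3 ≈ 72.14815.
R_3 ≈ 153.03704.
M_3 − R_3 ≈ -80.889.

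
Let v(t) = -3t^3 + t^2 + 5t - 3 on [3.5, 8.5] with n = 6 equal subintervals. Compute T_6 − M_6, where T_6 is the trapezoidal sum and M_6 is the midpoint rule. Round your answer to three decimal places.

-46.007

T_6 ≈ -3507.75463.
M_6 ≈ -3461.74769.
T_6 − M_6 ≈ -46.007.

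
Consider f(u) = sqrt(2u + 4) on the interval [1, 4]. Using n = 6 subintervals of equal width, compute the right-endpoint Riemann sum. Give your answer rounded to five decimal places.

9.20859

Δu = (4 − 1)/6 = 0.5.
Right endpoints: 1.5, 2, 2.5, 3, 3.5, 4.
f(1.5) ≈ 2.64575, f(2) ≈ 2.82843, f(2.5) ≈ 3.00000, f(3) ≈ 3.16228, f(3.5) ≈ 3.31662, f(4) ≈ 3.46410.
Sum = Δu · [f(1.5) + f(2) + f(2.5) + ...].
Sum ≈ 9.20859.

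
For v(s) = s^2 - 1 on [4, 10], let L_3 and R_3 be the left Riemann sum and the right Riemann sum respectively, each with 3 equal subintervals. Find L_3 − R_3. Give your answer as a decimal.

-168

L_3 = 226.
R_3 = 394.
L_3 − R_3 = -168.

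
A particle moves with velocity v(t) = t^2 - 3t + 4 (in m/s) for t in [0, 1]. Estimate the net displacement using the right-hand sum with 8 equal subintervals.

Δt = (1 − 0)/8 = 0.125.
Right endpoints: 0.125, 0.25, 0.375, 0.5, 0.625, 0.75, 0.875, 1.
v(0.125) = 3.640625, v(0.25) = 3.3125, v(0.375) = 3.015625, v(0.5) = 2.75, v(0.625) = 2.515625, v(0.75) = 2.3125, v(0.875) = 2.140625, v(1) = 2.
Sum = Δt · [v(0.125) + v(0.25) + v(0.375) + ...].
Sum = 2.7109375.

2.7109375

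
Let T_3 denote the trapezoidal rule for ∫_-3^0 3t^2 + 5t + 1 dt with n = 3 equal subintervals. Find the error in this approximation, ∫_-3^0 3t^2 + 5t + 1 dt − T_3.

-1.5

Exact integral: ∫_-3^0 f(t) dt = 7.5.
T_3 = 9.
Error = 7.5 − 9 = -1.5.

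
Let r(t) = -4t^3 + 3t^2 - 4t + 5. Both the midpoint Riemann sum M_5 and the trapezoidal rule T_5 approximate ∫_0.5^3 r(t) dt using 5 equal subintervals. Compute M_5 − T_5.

2.8125

M_5 = -58.125.
T_5 = -60.9375.
M_5 − T_5 = 2.8125.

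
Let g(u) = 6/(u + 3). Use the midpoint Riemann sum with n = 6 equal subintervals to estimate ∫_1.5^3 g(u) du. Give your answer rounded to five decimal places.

1.72576

Δu = (3 − 1.5)/6 = 0.25.
Midpoints: 1.625, 1.875, 2.125, 2.375, 2.625, 2.875.
g(1.625) = 48/37, g(1.875) = 16/13, g(2.125) = 48/41, g(2.375) = 48/43, g(2.625) = 16/15, g(2.875) = 48/47.
Sum = Δu · [g(1.625) + g(1.875) + g(2.125) + ...].
Sum ≈ 1.72576.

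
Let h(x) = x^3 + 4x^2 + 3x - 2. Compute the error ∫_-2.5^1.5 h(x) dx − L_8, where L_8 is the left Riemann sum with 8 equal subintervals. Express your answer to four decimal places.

Exact integral: ∫_-2.5^1.5 h(x) dx ≈ 2.833333.
L_8 = -0.5.
Error ≈ 2.833333 − (-0.5) ≈ 3.3333.

3.3333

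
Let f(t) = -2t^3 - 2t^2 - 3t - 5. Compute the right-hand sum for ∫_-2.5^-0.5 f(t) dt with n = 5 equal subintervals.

Δt = (-0.5 − (-2.5))/5 = 0.4.
Right endpoints: -2.1, -1.7, -1.3, -0.9, -0.5.
f(-2.1) = 11.002, f(-1.7) = 4.146, f(-1.3) = -0.086, f(-0.9) = -2.462, f(-0.5) = -3.75.
Sum = Δt · [f(-2.1) + f(-1.7) + f(-1.3) + f(-0.9) + f(-0.5)].
Sum = 3.54.

3.54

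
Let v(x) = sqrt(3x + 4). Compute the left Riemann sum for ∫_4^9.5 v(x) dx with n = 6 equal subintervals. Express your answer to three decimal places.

Δx = (9.5 − 4)/6 = 11/12.
Left endpoints: 4, 59/12, 35/6, 6.75, 23/3, 103/12.
v(4) ≈ 4.000, v(59/12) ≈ 4.330, v(35/6) ≈ 4.637, v(6.75) ≈ 4.924, v(23/3) ≈ 5.196, v(103/12) ≈ 5.454.
Sum = Δx · [v(4) + v(59/12) + v(35/6) + ...].
Sum ≈ 26.163.

26.163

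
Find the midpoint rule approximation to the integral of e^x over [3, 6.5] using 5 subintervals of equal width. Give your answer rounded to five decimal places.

Δx = (6.5 − 3)/5 = 0.7.
Midpoints: 3.35, 4.05, 4.75, 5.45, 6.15.
f(3.35) ≈ 28.50273, f(4.05) ≈ 57.39746, f(4.75) ≈ 115.58428, f(5.45) ≈ 232.75817, f(6.15) ≈ 468.71739.
Sum = Δx · [f(3.35) + f(4.05) + f(4.75) + f(5.45) + f(6.15)].
Sum ≈ 632.07202.

632.07202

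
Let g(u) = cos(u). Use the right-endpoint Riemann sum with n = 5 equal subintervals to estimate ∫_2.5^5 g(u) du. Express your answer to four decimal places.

Δu = (5 − 2.5)/5 = 0.5.
Right endpoints: 3, 3.5, 4, 4.5, 5.
g(3) ≈ -0.9900, g(3.5) ≈ -0.9365, g(4) ≈ -0.6536, g(4.5) ≈ -0.2108, g(5) ≈ 0.2837.
Sum = Δu · [g(3) + g(3.5) + g(4) + g(4.5) + g(5)].
Sum ≈ -1.2536.

-1.2536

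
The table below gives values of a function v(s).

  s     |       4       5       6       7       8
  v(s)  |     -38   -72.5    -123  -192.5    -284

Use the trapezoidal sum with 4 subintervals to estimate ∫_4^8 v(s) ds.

-549

Δs = 1.
T_4 = (1/2)·[(-38) + 2·(-72.5) + 2·(-123) + 2·(-192.5) + (-284)] = -549.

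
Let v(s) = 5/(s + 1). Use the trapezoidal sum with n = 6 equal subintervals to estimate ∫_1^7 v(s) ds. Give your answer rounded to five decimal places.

Δs = (7 − 1)/6 = 1.
v(1) = 2.5, v(2) = 5/3, v(3) = 1.25, v(4) = 1, v(5) = 5/6, v(6) = 5/7, v(7) = 0.625.
T_6 = (Δs/2)·[v(s_0) + 2v(s_1) + ... + 2v(s_{5}) + v(s_6)].
Sum ≈ 7.02679.

7.02679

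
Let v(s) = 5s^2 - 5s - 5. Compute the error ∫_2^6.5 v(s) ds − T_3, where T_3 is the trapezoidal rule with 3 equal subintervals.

-8.4375

Exact integral: ∫_2^6.5 v(s) ds = 326.25.
T_3 = 334.6875.
Error = 326.25 − 334.6875 = -8.4375.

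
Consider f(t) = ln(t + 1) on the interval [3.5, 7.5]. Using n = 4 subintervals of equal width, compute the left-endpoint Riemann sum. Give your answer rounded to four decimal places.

7.0955

Δt = (7.5 − 3.5)/4 = 1.
Left endpoints: 3.5, 4.5, 5.5, 6.5.
f(3.5) ≈ 1.5041, f(4.5) ≈ 1.7047, f(5.5) ≈ 1.8718, f(6.5) ≈ 2.0149.
Sum = Δt · [f(3.5) + f(4.5) + f(5.5) + f(6.5)].
Sum ≈ 7.0955.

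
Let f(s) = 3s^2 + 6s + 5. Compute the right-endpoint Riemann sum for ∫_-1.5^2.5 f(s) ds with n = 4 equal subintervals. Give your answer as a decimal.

Δs = (2.5 − (-1.5))/4 = 1.
Right endpoints: -0.5, 0.5, 1.5, 2.5.
f(-0.5) = 2.75, f(0.5) = 8.75, f(1.5) = 20.75, f(2.5) = 38.75.
Sum = Δs · [f(-0.5) + f(0.5) + f(1.5) + f(2.5)].
Sum = 71.

71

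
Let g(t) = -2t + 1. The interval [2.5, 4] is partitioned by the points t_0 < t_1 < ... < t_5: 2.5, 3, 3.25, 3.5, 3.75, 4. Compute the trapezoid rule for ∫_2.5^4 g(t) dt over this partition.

-8.25

Subinterval widths: 0.5, 0.25, 0.25, 0.25, 0.25.
g(2.5) = -4, g(3) = -5, g(3.25) = -5.5, g(3.5) = -6, g(3.75) = -6.5, g(4) = -7.
On each subinterval the trapezoid contributes (Δt_i/2)·[g(t_{i-1}) + g(t_i)].
Sum = -8.25.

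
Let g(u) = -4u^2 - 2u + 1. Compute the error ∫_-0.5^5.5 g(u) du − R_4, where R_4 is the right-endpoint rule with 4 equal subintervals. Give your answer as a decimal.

108

Exact integral: ∫_-0.5^5.5 g(u) du = -246.
R_4 = -354.
Error = -246 − (-354) = 108.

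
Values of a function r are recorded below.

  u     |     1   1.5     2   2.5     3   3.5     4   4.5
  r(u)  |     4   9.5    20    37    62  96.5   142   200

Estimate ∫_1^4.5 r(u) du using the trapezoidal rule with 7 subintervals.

234.5

Δu = 0.5.
T_7 = (0.5/2)·[4 + 2·9.5 + 2·20 + 2·37 + 2·62 + 2·96.5 + 2·142 + 200] = 234.5.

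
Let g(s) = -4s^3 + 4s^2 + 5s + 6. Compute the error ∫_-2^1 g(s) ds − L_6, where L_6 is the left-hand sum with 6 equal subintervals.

-9.5

Exact integral: ∫_-2^1 g(s) ds = 37.5.
L_6 = 47.
Error = 37.5 − 47 = -9.5.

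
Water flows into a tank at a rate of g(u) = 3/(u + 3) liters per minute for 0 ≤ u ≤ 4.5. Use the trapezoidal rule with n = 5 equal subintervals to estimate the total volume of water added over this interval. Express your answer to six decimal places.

Δu = (4.5 − 0)/5 = 0.9.
g(0) = 1, g(0.9) = 10/13, g(1.8) = 0.625, g(2.7) = 10/19, g(3.6) = 5/11, g(4.5) = 0.4.
T_5 = (Δu/2)·[g(u_0) + 2g(u_1) + ... + 2g(u_{4}) + g(u_5)].
Sum ≈ 2.767583.

2.767583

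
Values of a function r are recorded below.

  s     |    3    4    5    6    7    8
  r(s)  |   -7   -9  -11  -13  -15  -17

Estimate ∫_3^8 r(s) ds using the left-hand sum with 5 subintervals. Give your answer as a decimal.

-55

Δs = 1.
Sum = 1·[(-7) + (-9) + (-11) + (-13) + (-15)] = -55.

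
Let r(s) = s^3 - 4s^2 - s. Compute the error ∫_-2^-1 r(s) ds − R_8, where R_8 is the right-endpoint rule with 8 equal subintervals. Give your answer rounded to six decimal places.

Exact integral: ∫_-2^-1 r(s) ds ≈ -11.58333333.
R_8 = -10.48046875.
Error ≈ -11.58333333 − (-10.48046875) ≈ -1.102865.

-1.102865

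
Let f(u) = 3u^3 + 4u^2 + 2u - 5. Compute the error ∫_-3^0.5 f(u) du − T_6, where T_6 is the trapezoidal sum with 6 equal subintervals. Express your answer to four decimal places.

1.4391

Exact integral: ∫_-3^0.5 f(u) du ≈ -50.786458.
T_6 ≈ -52.225550.
Error ≈ -50.786458 − (-52.225550) ≈ 1.4391.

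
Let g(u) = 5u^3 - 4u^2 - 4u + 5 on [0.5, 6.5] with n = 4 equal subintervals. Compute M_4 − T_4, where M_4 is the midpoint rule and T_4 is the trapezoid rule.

-163.6875

M_4 = 1756.6875.
T_4 = 1920.375.
M_4 − T_4 = -163.6875.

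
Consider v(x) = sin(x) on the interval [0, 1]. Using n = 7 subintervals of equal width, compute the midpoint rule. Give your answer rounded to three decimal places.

0.460

Δx = (1 − 0)/7 = 1/7.
Midpoints: 1/14, 3/14, 5/14, 0.5, 9/14, 11/14, 13/14.
v(1/14) ≈ 0.071, v(3/14) ≈ 0.213, v(5/14) ≈ 0.350, v(0.5) ≈ 0.479, v(9/14) ≈ 0.599, v(11/14) ≈ 0.707, v(13/14) ≈ 0.801.
Sum = Δx · [v(1/14) + v(3/14) + v(5/14) + ...].
Sum ≈ 0.460.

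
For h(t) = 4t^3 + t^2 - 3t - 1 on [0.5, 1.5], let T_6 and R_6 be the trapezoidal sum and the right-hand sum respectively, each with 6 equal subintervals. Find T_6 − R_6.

-1

T_6 ≈ 2.143519.
R_6 ≈ 3.143519.
T_6 − R_6 = -1.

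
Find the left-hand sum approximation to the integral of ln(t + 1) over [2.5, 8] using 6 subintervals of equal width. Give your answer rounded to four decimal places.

9.4453

Δt = (8 − 2.5)/6 = 11/12.
Left endpoints: 2.5, 41/12, 13/3, 5.25, 37/6, 85/12.
f(2.5) ≈ 1.2528, f(41/12) ≈ 1.4854, f(13/3) ≈ 1.6740, f(5.25) ≈ 1.8326, f(37/6) ≈ 1.9694, f(85/12) ≈ 2.0898.
Sum = Δt · [f(2.5) + f(41/12) + f(13/3) + ...].
Sum ≈ 9.4453.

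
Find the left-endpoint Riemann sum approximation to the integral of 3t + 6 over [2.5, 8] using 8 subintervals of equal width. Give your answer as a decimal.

Δt = (8 − 2.5)/8 = 0.6875.
Left endpoints: 2.5, 3.1875, 3.875, 4.5625, 5.25, 5.9375, 6.625, 7.3125.
f(2.5) = 13.5, f(3.1875) = 15.5625, f(3.875) = 17.625, f(4.5625) = 19.6875, f(5.25) = 21.75, f(5.9375) = 23.8125, f(6.625) = 25.875, f(7.3125) = 27.9375.
Sum = Δt · [f(2.5) + f(3.1875) + f(3.875) + ...].
Sum = 113.953125.

113.953125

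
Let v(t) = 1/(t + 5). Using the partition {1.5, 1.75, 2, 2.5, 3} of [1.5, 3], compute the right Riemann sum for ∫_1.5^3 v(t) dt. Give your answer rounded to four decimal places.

0.2019

Subinterval widths: 0.25, 0.25, 0.5, 0.5.
Right endpoints: 1.75, 2, 2.5, 3.
v(1.75) = 4/27, v(2) = 1/7, v(2.5) = 2/15, v(3) = 0.125.
Sum = Σ Δt_i · v(t_i).
Sum ≈ 0.2019.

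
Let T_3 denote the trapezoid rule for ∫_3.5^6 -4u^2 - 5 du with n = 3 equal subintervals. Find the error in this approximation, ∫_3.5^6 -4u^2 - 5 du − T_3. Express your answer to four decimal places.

1.1574

Exact integral: ∫_3.5^6 f(u) du ≈ -243.333333.
T_3 ≈ -244.490741.
Error ≈ -243.333333 − (-244.490741) ≈ 1.1574.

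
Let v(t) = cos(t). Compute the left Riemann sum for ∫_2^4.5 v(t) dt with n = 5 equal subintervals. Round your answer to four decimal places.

Δt = (4.5 − 2)/5 = 0.5.
Left endpoints: 2, 2.5, 3, 3.5, 4.
v(2) ≈ -0.4161, v(2.5) ≈ -0.8011, v(3) ≈ -0.9900, v(3.5) ≈ -0.9365, v(4) ≈ -0.6536.
Sum = Δt · [v(2) + v(2.5) + v(3) + v(3.5) + v(4)].
Sum ≈ -1.8987.

-1.8987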